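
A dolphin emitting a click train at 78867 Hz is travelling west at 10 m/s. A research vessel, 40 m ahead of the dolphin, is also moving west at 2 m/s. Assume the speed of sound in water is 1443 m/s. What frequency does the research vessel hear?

79307 Hz

The research vessel is ahead, so the dolphin is moving toward it while the research vessel is moving away from the dolphin.
General Doppler shift: f' = f · (v − v_o)/(v − v_s).
f' = 78867 × (1443 − 2)/(1443 − 10) = 78867 × 1441/1433 ≈ 79307 Hz.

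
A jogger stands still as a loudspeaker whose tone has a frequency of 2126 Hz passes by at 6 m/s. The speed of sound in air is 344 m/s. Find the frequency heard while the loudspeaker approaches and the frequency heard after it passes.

2164 Hz approaching; 2090 Hz receding

Approaching: f₁ = f · v/(v − v_s) = 2126 × 344/338 ≈ 2164 Hz.
Receding: f₂ = f · v/(v + v_s) = 2126 × 344/350 ≈ 2090 Hz.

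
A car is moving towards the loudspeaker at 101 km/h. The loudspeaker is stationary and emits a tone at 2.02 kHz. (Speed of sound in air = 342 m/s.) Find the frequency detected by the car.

101 km/h = 28.06 m/s.
Moving observer, stationary source: f' = f · (v + v_o)/v.
f' = 2.02 × (342 + 28.06)/342 = 2.02 × 370.06/342 ≈ 2.19 kHz.

2.19 kHz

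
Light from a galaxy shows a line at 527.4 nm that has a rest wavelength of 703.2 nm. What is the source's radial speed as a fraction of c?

0.280

λ'/λ₀ = 0.7500 < 1 (blueshift), so the source is approaching.
λ'/λ₀ = √((1 − β)/(1 + β)) for an approaching source ⇒ β = (1 − r²)/(1 + r²) with r = λ'/λ₀.
β = (1 − 0.5625)/(1 + 0.5625) ≈ 0.280.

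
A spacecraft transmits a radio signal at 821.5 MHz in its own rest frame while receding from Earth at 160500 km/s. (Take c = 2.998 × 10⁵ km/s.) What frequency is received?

β = v/c = 160500/299800 = 0.5354.
Relativistic Doppler for frequency: f' = f₀ · √((1 − β)/(1 + β)).
f' = 821.5 × √(0.4646/1.5354) = 821.5 × 0.55012 ≈ 451.9 MHz.

451.9 MHz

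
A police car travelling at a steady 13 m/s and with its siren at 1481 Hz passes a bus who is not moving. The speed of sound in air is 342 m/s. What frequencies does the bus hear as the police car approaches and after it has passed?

1540 Hz approaching; 1427 Hz receding

Approaching: f₁ = f · v/(v − v_s) = 1481 × 342/329 ≈ 1540 Hz.
Receding: f₂ = f · v/(v + v_s) = 1481 × 342/355 ≈ 1427 Hz.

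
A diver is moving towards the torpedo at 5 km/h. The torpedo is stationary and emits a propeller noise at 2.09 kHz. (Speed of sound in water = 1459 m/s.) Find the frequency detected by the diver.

2.09 kHz

5 km/h = 1.389 m/s.
Only the observer moves, toward the source, so f' = f · (v + v_o)/v.
f' = 2.09 × (1459 + 1.389)/1459 = 2.09 × 1460.4/1459 ≈ 2.09 kHz.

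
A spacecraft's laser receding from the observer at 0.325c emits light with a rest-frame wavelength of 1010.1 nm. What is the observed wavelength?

Relativistic Doppler for wavelength: λ' = λ₀ · √((1 + β)/(1 − β)).
λ' = 1010.1 × √(1.3250/0.6750) = 1010.1 × 1.40106 ≈ 1415.2 nm.

1415.2 nm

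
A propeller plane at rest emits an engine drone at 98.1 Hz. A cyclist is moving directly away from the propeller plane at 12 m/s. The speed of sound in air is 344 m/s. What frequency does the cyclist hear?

95 Hz

Moving observer, stationary source: f' = f · (v − v_o)/v.
f' = 98.1 × (344 − 12)/344 = 98.1 × 332/344 ≈ 95 Hz.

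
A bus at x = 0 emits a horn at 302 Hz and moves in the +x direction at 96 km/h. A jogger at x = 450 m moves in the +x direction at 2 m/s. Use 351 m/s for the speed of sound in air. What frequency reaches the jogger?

325 Hz

96 km/h = 26.67 m/s.
The observer lies on the +x side, so the source is heading toward the observer and the observer is heading away from the source.
With source approaching and observer receding, f' = f · (v − v_o)/(v − v_s).
f' = 302 × (351 − 2)/(351 − 26.67) = 302 × 349/324.33 ≈ 325 Hz.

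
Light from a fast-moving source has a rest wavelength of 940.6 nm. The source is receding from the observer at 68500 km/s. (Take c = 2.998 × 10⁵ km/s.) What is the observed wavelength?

1186.9 nm

β = v/c = 68500/299800 = 0.2285.
Relativistic Doppler for wavelength: λ' = λ₀ · √((1 + β)/(1 − β)).
λ' = 940.6 × √(1.2285/0.7715) = 940.6 × 1.26187 ≈ 1186.9 nm.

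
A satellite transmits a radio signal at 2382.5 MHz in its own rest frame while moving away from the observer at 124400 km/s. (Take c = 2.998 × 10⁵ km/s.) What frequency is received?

β = v/c = 124400/299800 = 0.4149.
Relativistic Doppler for frequency: f' = f₀ · √((1 − β)/(1 + β)).
f' = 2382.5 × √(0.5851/1.4149) = 2382.5 × 0.64303 ≈ 1532.0 MHz.

1532.0 MHz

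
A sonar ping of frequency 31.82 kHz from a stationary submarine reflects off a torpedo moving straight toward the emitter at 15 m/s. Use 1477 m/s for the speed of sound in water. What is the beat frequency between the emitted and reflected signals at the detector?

At the torpedo (a moving observer), f₁ = f₀ · (v + u)/v = 31.82 × 1492/1477 ≈ 32.143 kHz.
On reflection it acts as a source moving toward the stationary detector: f₂ = f₁ · v/(v − u) = 32.143 × 1477/1462 ≈ 32.473 kHz.
Equivalently f₂ = f₀ · (v + u)/(v − u).
Beat frequency (with f₀ = 31820 Hz): |f₂ − f₀| = 2u·f₀/(v − u) = 2 × 15 × 31820/1462 ≈ 653 Hz.

653 Hz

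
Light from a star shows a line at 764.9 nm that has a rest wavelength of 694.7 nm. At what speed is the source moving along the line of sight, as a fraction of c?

λ'/λ₀ = 1.1011 > 1 (redshift), so the source is receding.
λ'/λ₀ = √((1 + β)/(1 − β)) for a receding source ⇒ β = (r² − 1)/(r² + 1) with r = λ'/λ₀.
β = (1.2123 − 1)/(1.2123 + 1) ≈ 0.096.

0.096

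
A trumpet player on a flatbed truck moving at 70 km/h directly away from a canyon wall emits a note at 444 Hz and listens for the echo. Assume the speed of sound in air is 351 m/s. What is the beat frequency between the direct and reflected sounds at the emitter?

70 km/h = 19.44 m/s.
The canyon wall receives the sound from a moving source: f₁ = f₀ · v/(v + v_e) = 444 × 351/370.44 ≈ 420.7 Hz.
On the return leg the trumpet player on a flatbed truck is a moving observer: f₂ = f₁ · (v − v_e)/v = 420.7 × 331.56/351 ≈ 397.4 Hz.
Equivalently f₂ = f₀ · (v − v_e)/(v + v_e).
Beat against the emitted tone: |f₂ − f₀| = 2v_e·f₀/(v + v_e) = 2 × 19.44 × 444/370.44 ≈ 46.6 Hz.

46.6 Hz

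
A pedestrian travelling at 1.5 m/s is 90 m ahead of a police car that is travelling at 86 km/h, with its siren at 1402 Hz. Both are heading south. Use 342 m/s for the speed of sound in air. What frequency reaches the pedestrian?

1501 Hz

86 km/h = 23.89 m/s.
The pedestrian is ahead, so the police car is moving toward it while the pedestrian is moving away from the police car.
Both move, so f' = f · (v − v_o)/(v − v_s).
f' = 1402 × (342 − 1.5)/(342 − 23.89) = 1402 × 340.5/318.11 ≈ 1501 Hz.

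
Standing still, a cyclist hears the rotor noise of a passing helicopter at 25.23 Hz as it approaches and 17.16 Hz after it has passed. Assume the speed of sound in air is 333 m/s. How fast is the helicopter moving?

63 m/s

f₁/f₂ = (v + v_s)/(v − v_s), so v_s = v · (f₁ − f₂)/(f₁ + f₂).
v_s = 333 × (25.23 − 17.16)/(25.23 + 17.16) = 333 × 8.07/42.39 ≈ 63 m/s.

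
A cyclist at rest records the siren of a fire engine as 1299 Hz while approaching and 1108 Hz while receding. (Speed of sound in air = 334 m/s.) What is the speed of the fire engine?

27 m/s

f₁/f₂ = (v + v_s)/(v − v_s), so v_s = v · (f₁ − f₂)/(f₁ + f₂).
v_s = 334 × (1299 − 1108)/(1299 + 1108) = 334 × 191/2407 ≈ 27 m/s.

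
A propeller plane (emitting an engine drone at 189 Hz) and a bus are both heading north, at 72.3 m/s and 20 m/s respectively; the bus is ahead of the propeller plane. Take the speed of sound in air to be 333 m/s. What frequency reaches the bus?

227 Hz

The bus is ahead, so the propeller plane is moving toward it while the bus is moving away from the propeller plane.
General Doppler shift: f' = f · (v − v_o)/(v − v_s).
f' = 189 × (333 − 20)/(333 − 72.3) = 189 × 313/260.7 ≈ 227 Hz.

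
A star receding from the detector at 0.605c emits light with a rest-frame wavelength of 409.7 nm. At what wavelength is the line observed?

825.9 nm

Relativistic Doppler for wavelength: λ' = λ₀ · √((1 + β)/(1 − β)).
λ' = 409.7 × √(1.6050/0.3950) = 409.7 × 2.01576 ≈ 825.9 nm.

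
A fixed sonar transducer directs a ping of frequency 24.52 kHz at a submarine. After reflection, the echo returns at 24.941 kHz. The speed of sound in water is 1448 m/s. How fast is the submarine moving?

12.3 m/s

Double Doppler shift off a moving reflector: f₂ = f₀ · (v + u)/(v − u) (u > 0 toward emitter).
Rearranging, u = v · (f₂ − f₀)/(f₂ + f₀) = 1448 × 0.421/49.461 ≈ 12.3 m/s.
So the submarine is moving at 12.3 m/s toward the emitter.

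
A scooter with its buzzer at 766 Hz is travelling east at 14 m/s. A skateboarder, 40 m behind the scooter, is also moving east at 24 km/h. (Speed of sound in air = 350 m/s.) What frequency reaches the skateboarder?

751 Hz

24 km/h = 6.667 m/s.
The skateboarder is behind, so the scooter is moving away from it while the skateboarder is moving toward the scooter.
General Doppler shift: f' = f · (v + v_o)/(v + v_s).
f' = 766 × (350 + 6.667)/(350 + 14) = 766 × 356.67/364 ≈ 751 Hz.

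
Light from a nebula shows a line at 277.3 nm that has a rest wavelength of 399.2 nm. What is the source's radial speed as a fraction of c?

0.349

λ'/λ₀ = 0.6946 < 1 (blueshift), so the source is approaching.
λ'/λ₀ = √((1 − β)/(1 + β)) for an approaching source ⇒ β = (1 − r²)/(1 + r²) with r = λ'/λ₀.
β = (1 − 0.4825)/(1 + 0.4825) ≈ 0.349.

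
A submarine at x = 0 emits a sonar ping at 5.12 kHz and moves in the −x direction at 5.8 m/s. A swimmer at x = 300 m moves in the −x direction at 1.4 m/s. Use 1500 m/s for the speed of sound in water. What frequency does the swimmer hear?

The observer lies on the +x side, so the source is heading away from the observer and the observer is heading toward the source.
With source receding and observer approaching, f' = f · (v + v_o)/(v + v_s).
f' = 5.12 × (1500 + 1.4)/(1500 + 5.8) = 5.12 × 1501.4/1505.8 ≈ 5.11 kHz.

5.11 kHz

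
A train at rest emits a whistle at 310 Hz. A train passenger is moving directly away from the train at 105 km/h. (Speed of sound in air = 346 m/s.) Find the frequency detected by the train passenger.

105 km/h = 29.17 m/s.
Moving observer, stationary source: f' = f · (v − v_o)/v.
f' = 310 × (346 − 29.17)/346 = 310 × 316.83/346 ≈ 284 Hz.

284 Hz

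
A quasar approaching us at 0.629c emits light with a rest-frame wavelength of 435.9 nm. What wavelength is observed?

208.0 nm

Relativistic Doppler for wavelength: λ' = λ₀ · √((1 − β)/(1 + β)).
λ' = 435.9 × √(0.3710/1.6290) = 435.9 × 0.47723 ≈ 208.0 nm.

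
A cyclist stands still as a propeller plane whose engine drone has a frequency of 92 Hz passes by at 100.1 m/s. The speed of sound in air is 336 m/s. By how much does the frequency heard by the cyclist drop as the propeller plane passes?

60.2 Hz

Approaching: f₁ = f · v/(v − v_s) = 92 × 336/235.9 ≈ 131.0 Hz.
Receding: f₂ = f · v/(v + v_s) = 92 × 336/436.1 ≈ 70.9 Hz.
Drop: f₁ − f₂ = 2f·v·v_s/(v² − v_s²) = 2 × 92 × 336 × 100.1/(336² − 100.1²) ≈ 60.2 Hz.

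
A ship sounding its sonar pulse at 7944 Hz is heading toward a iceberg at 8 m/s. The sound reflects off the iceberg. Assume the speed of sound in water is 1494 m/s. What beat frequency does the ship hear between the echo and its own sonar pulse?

The iceberg receives the sound from a moving source: f₁ = f₀ · v/(v − v_e) = 7944 × 1494/1486 ≈ 7986.8 Hz.
On the return leg the ship is a moving observer: f₂ = f₁ · (v + v_e)/v = 7986.8 × 1502/1494 ≈ 8029.5 Hz.
Beat against the emitted tone: |f₂ − f₀| = 2v_e·f₀/(v − v_e) = 2 × 8 × 7944/1486 ≈ 86 Hz.

86 Hz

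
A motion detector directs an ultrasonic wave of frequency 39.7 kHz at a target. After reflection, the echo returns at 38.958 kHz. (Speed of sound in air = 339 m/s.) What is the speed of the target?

Double Doppler shift off a moving reflector: f₂ = f₀ · (v + u)/(v − u) (u > 0 toward emitter).
Rearranging, u = v · (f₂ − f₀)/(f₂ + f₀) = 339 × -0.742/78.658 ≈ -3.2 m/s.
So the target is moving at 3.2 m/s away from the emitter.

3.2 m/s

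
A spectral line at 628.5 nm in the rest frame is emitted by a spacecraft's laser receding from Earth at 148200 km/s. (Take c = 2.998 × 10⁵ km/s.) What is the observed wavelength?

1080.4 nm

β = v/c = 148200/299800 = 0.4943.
Relativistic Doppler for wavelength: λ' = λ₀ · √((1 + β)/(1 − β)).
λ' = 628.5 × √(1.4943/0.5057) = 628.5 × 1.71905 ≈ 1080.4 nm.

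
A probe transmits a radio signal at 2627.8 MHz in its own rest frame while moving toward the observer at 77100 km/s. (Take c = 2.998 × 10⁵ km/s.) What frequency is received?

3418.6 MHz

β = v/c = 77100/299800 = 0.2572.
Relativistic Doppler for frequency: f' = f₀ · √((1 + β)/(1 − β)).
f' = 2627.8 × √(1.2572/0.7428) = 2627.8 × 1.30093 ≈ 3418.6 MHz.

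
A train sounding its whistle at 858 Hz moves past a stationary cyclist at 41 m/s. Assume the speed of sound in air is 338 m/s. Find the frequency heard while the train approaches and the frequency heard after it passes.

Approaching: f₁ = f · v/(v − v_s) = 858 × 338/297 ≈ 976 Hz.
Receding: f₂ = f · v/(v + v_s) = 858 × 338/379 ≈ 765 Hz.

976 Hz approaching; 765 Hz receding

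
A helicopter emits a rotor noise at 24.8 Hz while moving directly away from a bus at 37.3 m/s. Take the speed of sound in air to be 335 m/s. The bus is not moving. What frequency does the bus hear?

Moving source, stationary observer: f' = f · v/(v + v_s) since the source is receding.
f' = 24.8 × 335/(335 + 37.3) = 24.8 × 335/372.3 ≈ 22.3 Hz.

22.3 Hz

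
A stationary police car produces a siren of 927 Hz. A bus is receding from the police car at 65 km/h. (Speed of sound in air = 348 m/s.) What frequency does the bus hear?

65 km/h = 18.06 m/s.
Only the observer moves, away from the source, so f' = f · (v − v_o)/v.
f' = 927 × (348 − 18.06)/348 = 927 × 329.94/348 ≈ 879 Hz.

879 Hz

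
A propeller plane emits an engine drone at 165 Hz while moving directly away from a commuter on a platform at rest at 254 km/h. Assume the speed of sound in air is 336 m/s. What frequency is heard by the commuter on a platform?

136 Hz

254 km/h = 70.56 m/s.
Moving source, stationary observer: f' = f · v/(v + v_s) since the source is receding.
f' = 165 × 336/(336 + 70.56) = 165 × 336/406.6 ≈ 136 Hz.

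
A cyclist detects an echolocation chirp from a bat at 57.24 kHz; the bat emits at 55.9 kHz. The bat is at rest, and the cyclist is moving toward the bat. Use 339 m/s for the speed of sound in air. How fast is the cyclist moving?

f' = f · (v + v_o)/v ⇒ v_o = v · |f'/f − 1|.
v_o = 339 × |57.24/55.9 − 1| = 339 × 0.02397 ≈ 8.1 m/s.

8.1 m/s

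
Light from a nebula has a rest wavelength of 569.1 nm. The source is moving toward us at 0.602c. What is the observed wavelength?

283.7 nm

Relativistic Doppler for wavelength: λ' = λ₀ · √((1 − β)/(1 + β)).
λ' = 569.1 × √(0.3980/1.6020) = 569.1 × 0.49844 ≈ 283.7 nm.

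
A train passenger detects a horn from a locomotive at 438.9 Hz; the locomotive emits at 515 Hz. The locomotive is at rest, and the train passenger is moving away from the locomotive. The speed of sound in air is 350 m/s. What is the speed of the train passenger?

52 m/s

f' = f · (v − v_o)/v ⇒ v_o = v · |f'/f − 1|.
v_o = 350 × |438.9/515 − 1| = 350 × 0.1478 ≈ 52 m/s.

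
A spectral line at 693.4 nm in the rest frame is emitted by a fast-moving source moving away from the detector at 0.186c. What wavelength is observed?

837.0 nm

Relativistic Doppler for wavelength: λ' = λ₀ · √((1 + β)/(1 − β)).
λ' = 693.4 × √(1.1860/0.8140) = 693.4 × 1.20706 ≈ 837.0 nm.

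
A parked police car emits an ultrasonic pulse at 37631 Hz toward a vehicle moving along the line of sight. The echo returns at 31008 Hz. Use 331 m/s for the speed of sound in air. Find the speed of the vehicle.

32 m/s

Double Doppler shift off a moving reflector: f₂ = f₀ · (v + u)/(v − u) (u > 0 toward emitter).
Rearranging, u = v · (f₂ − f₀)/(f₂ + f₀) = 331 × -6623/68639 ≈ -32 m/s.
So the vehicle is moving at 32 m/s away from the emitter.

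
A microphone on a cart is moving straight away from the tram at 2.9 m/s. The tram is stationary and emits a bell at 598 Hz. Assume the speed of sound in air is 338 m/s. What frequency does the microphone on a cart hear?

593 Hz

Moving observer, stationary source: f' = f · (v − v_o)/v.
f' = 598 × (338 − 2.9)/338 = 598 × 335.1/338 ≈ 593 Hz.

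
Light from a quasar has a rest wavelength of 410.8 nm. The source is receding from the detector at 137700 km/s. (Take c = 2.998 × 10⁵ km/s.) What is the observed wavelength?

674.9 nm

β = v/c = 137700/299800 = 0.4593.
Relativistic Doppler for wavelength: λ' = λ₀ · √((1 + β)/(1 − β)).
λ' = 410.8 × √(1.4593/0.5407) = 410.8 × 1.64285 ≈ 674.9 nm.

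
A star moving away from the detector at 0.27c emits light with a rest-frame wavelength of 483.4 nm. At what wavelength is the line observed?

637.6 nm

Relativistic Doppler for wavelength: λ' = λ₀ · √((1 + β)/(1 − β)).
λ' = 483.4 × √(1.2700/0.7300) = 483.4 × 1.31899 ≈ 637.6 nm.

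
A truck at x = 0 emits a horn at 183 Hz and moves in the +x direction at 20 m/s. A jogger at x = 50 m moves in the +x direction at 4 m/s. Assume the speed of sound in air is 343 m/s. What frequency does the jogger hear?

192 Hz

The observer lies on the +x side, so the source is heading toward the observer and the observer is heading away from the source.
With source approaching and observer receding, f' = f · (v − v_o)/(v − v_s).
f' = 183 × (343 − 4)/(343 − 20) = 183 × 339/323 ≈ 192 Hz.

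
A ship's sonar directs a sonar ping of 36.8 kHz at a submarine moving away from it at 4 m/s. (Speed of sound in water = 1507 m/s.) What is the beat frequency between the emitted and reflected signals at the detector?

At the submarine (a moving observer), f₁ = f₀ · (v − u)/v = 36.8 × 1503/1507 ≈ 36.7023 kHz.
The reflection then acts as a moving source: f₂ = f₁ · v/(v + u) ≈ 36.6052 kHz.
Beat frequency (with f₀ = 36800 Hz): |f₂ − f₀| = 2u·f₀/(v + u) = 2 × 4 × 36800/1511 ≈ 195 Hz.

195 Hz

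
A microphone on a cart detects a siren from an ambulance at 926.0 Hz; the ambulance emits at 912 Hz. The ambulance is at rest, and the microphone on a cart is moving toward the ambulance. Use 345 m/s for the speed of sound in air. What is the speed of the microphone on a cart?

5.3 m/s

f' = f · (v + v_o)/v ⇒ v_o = v · |f'/f − 1|.
v_o = 345 × |926.0/912 − 1| = 345 × 0.01535 ≈ 5.3 m/s.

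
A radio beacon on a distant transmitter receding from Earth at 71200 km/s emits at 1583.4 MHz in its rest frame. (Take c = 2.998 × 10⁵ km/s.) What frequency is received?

1242.9 MHz

β = v/c = 71200/299800 = 0.2375.
Relativistic Doppler for frequency: f' = f₀ · √((1 − β)/(1 + β)).
f' = 1583.4 × √(0.7625/1.2375) = 1583.4 × 0.78497 ≈ 1242.9 MHz.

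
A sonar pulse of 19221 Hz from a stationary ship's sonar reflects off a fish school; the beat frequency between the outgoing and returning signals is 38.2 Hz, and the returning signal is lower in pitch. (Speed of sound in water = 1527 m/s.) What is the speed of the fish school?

Double Doppler shift off a moving reflector: f₂ = f₀ · (v + u)/(v − u) (u > 0 toward emitter).
Returning signal is lower, so f₂ = f₀ − Δf = 19221 − 38.2 = 19182.8 Hz.
Rearranging, u = v · (f₂ − f₀)/(f₂ + f₀) = 1527 × -38.2/38403.8 ≈ -1.52 m/s.
So the fish school is moving at 1.52 m/s away from the emitter.

1.52 m/s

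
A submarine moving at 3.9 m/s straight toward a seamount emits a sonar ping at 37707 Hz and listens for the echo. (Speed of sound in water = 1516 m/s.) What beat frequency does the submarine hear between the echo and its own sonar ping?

The seamount receives the sound from a moving source: f₁ = f₀ · v/(v − v_e) = 37707 × 1516/1512.1 ≈ 37804.3 Hz.
On the return leg the submarine is a moving observer: f₂ = f₁ · (v + v_e)/v = 37804.3 × 1519.9/1516 ≈ 37901.5 Hz.
Beat against the emitted tone: |f₂ − f₀| = 2v_e·f₀/(v − v_e) = 2 × 3.9 × 37707/1512.1 ≈ 195 Hz.

195 Hz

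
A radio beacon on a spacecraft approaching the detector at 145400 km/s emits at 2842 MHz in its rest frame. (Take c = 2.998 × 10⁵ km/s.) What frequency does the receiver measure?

4825.9 MHz

β = v/c = 145400/299800 = 0.4850.
Relativistic Doppler for frequency: f' = f₀ · √((1 + β)/(1 − β)).
f' = 2842 × √(1.4850/0.5150) = 2842 × 1.69806 ≈ 4825.9 MHz.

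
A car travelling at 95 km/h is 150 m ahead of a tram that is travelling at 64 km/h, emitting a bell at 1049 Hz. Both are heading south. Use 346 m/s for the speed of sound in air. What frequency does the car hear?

64 km/h = 17.78 m/s; 95 km/h = 26.39 m/s.
The car is ahead, so the tram is moving toward it while the car is moving away from the tram.
Both move, so f' = f · (v − v_o)/(v − v_s).
f' = 1049 × (346 − 26.39)/(346 − 17.78) = 1049 × 319.61/328.22 ≈ 1021 Hz.

1021 Hz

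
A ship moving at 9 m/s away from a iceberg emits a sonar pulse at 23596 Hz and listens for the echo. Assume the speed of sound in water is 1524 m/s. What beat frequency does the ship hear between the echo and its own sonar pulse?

The iceberg receives the sound from a moving source: f₁ = f₀ · v/(v + v_e) = 23596 × 1524/1533 ≈ 23457 Hz.
On the return leg the ship is a moving observer: f₂ = f₁ · (v − v_e)/v = 23457 × 1515/1524 ≈ 23319 Hz.
Equivalently f₂ = f₀ · (v − v_e)/(v + v_e).
Beat against the emitted tone: |f₂ − f₀| = 2v_e·f₀/(v + v_e) = 2 × 9 × 23596/1533 ≈ 277 Hz.

277 Hz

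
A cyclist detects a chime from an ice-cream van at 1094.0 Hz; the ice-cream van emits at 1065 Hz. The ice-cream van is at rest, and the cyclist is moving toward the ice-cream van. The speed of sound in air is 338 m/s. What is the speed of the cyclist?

f' = f · (v + v_o)/v ⇒ v_o = v · |f'/f − 1|.
v_o = 338 × |1094.0/1065 − 1| = 338 × 0.02723 ≈ 9.2 m/s.

9.2 m/s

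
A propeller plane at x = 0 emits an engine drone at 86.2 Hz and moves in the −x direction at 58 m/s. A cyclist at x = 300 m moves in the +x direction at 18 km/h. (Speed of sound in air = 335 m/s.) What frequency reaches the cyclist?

72 Hz

18 km/h = 5 m/s.
The observer lies on the +x side, so the source is heading away from the observer and the observer is heading away from the source.
With source receding and observer receding, f' = f · (v − v_o)/(v + v_s).
f' = 86.2 × (335 − 5)/(335 + 58) = 86.2 × 330/393 ≈ 72 Hz.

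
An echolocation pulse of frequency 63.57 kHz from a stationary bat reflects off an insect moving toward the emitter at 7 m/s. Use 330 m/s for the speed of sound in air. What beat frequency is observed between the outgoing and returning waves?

2755 Hz

The insect first receives the wave as a moving observer: f₁ = f₀ · (v + u)/v = 63.57 × (330 + 7)/330 ≈ 64.92 kHz.
On reflection it acts as a source moving toward the stationary detector: f₂ = f₁ · v/(v − u) = 64.92 × 330/323 ≈ 66.33 kHz.
Beat frequency (with f₀ = 63570 Hz): |f₂ − f₀| = 2u·f₀/(v − u) = 2 × 7 × 63570/323 ≈ 2755 Hz.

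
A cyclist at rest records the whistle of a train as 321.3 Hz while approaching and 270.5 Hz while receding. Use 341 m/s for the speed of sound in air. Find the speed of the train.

f₁/f₂ = (v + v_s)/(v − v_s), so v_s = v · (f₁ − f₂)/(f₁ + f₂).
v_s = 341 × (321.3 − 270.5)/(321.3 + 270.5) = 341 × 50.8/591.8 ≈ 29 m/s.

29 m/s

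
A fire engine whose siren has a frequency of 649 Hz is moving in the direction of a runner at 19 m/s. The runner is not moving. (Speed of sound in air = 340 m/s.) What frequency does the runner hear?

687 Hz

With the source moving toward a stationary observer, f' = f · v/(v − v_s).
f' = 649 × 340/(340 − 19) = 649 × 340/321 ≈ 687 Hz.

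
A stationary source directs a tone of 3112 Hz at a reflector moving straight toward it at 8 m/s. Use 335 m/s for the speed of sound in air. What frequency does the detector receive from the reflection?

At the reflector (a moving observer), f₁ = f₀ · (v + u)/v = 3112 × 343/335 ≈ 3186 Hz.
On reflection it acts as a source moving toward the stationary detector: f₂ = f₁ · v/(v − u) = 3186 × 335/327 ≈ 3264 Hz.

3264 Hz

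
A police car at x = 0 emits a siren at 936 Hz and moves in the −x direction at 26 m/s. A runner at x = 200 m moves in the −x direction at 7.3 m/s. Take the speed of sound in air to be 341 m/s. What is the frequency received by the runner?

888 Hz

The observer lies on the +x side, so the source is heading away from the observer and the observer is heading toward the source.
General Doppler shift: f' = f · (v + v_o)/(v + v_s).
f' = 936 × (341 + 7.3)/(341 + 26) = 936 × 348.3/367 ≈ 888 Hz.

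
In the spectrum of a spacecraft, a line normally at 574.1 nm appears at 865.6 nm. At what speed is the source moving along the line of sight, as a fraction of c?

0.389c

λ'/λ₀ = 1.5078 > 1 (redshift), so the source is receding.
λ'/λ₀ = √((1 + β)/(1 − β)) for a receding source ⇒ β = (r² − 1)/(r² + 1) with r = λ'/λ₀.
β = (2.2733 − 1)/(2.2733 + 1) ≈ 0.389.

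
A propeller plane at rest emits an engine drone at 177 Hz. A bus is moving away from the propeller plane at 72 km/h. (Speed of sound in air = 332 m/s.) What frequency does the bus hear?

166 Hz

72 km/h = 20 m/s.
Moving observer, stationary source: f' = f · (v − v_o)/v.
f' = 177 × (332 − 20)/332 = 177 × 312/332 ≈ 166 Hz.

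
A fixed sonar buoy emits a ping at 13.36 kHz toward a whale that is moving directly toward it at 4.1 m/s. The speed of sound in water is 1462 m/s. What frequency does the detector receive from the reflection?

13.44 kHz

At the whale (a moving observer), f₁ = f₀ · (v + u)/v = 13.36 × 1466.1/1462 ≈ 13.40 kHz.
On reflection it acts as a source moving toward the stationary detector: f₂ = f₁ · v/(v − u) = 13.40 × 1462/1457.9 ≈ 13.44 kHz.
Equivalently f₂ = f₀ · (v + u)/(v − u).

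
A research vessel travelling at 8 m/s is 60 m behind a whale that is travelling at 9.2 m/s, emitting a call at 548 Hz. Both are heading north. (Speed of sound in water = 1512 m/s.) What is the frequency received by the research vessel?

548 Hz

The research vessel is behind, so the whale is moving away from it while the research vessel is moving toward the whale.
General Doppler shift: f' = f · (v + v_o)/(v + v_s).
f' = 548 × (1512 + 8)/(1512 + 9.2) = 548 × 1520/1521.2 ≈ 548 Hz.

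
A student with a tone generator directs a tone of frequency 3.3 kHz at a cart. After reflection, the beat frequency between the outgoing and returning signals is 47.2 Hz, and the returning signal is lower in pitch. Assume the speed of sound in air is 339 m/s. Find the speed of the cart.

Double Doppler shift off a moving reflector: f₂ = f₀ · (v + u)/(v − u) (u > 0 toward emitter).
Returning signal is lower, so f₂ = f₀ − Δf = 3300 − 47.2 = 3252.8 Hz.
Rearranging, u = v · (f₂ − f₀)/(f₂ + f₀) = 339 × -47.2/6552.8 ≈ -2.44 m/s.
So the cart is moving at 2.44 m/s away from the emitter.

2.44 m/s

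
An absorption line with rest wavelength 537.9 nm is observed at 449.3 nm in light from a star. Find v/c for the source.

λ'/λ₀ = 0.8353 < 1 (blueshift), so the source is approaching.
λ'/λ₀ = √((1 − β)/(1 + β)) for an approaching source ⇒ β = (1 − r²)/(1 + r²) with r = λ'/λ₀.
β = (1 − 0.6977)/(1 + 0.6977) ≈ 0.178.

0.178c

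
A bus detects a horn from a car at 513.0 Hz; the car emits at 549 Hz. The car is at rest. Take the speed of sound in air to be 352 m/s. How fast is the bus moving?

23.1 m/s

f' < f, so the bus is receding.
f' = f · (v − v_o)/v ⇒ v_o = v · |f'/f − 1|.
v_o = 352 × |513.0/549 − 1| = 352 × 0.06557 ≈ 23.1 m/s.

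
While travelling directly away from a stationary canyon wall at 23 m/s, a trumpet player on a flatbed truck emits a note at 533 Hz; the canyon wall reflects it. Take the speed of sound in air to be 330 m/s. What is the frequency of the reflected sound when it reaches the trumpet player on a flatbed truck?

The canyon wall receives the sound from a moving source: f₁ = f₀ · v/(v + v_e) = 533 × 330/353 ≈ 498 Hz.
On the return leg the trumpet player on a flatbed truck is a moving observer: f₂ = f₁ · (v − v_e)/v = 498 × 307/330 ≈ 464 Hz.
Equivalently f₂ = f₀ · (v − v_e)/(v + v_e).

464 Hz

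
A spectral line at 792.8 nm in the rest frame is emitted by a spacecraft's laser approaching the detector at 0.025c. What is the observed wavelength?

Relativistic Doppler for wavelength: λ' = λ₀ · √((1 − β)/(1 + β)).
λ' = 792.8 × √(0.9750/1.0250) = 792.8 × 0.97530 ≈ 773.2 nm.

773.2 nm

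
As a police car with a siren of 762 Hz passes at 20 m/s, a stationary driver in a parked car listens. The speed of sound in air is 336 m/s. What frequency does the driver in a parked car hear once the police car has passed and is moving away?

Receding: f₂ = f · v/(v + v_s) = 762 × 336/356 ≈ 719 Hz.

719 Hz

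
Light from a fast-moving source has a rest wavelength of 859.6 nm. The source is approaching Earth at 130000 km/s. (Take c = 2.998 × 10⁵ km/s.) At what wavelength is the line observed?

540.3 nm

β = v/c = 130000/299800 = 0.4336.
Relativistic Doppler for wavelength: λ' = λ₀ · √((1 − β)/(1 + β)).
λ' = 859.6 × √(0.5664/1.4336) = 859.6 × 0.62854 ≈ 540.3 nm.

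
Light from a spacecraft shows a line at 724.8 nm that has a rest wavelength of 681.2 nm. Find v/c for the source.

0.062

λ'/λ₀ = 1.0640 > 1 (redshift), so the source is receding.
λ'/λ₀ = √((1 + β)/(1 − β)) for a receding source ⇒ β = (r² − 1)/(r² + 1) with r = λ'/λ₀.
β = (1.1321 − 1)/(1.1321 + 1) ≈ 0.062.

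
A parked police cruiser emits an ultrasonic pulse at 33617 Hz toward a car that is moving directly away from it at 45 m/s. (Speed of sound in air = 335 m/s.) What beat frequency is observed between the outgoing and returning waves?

The car first receives the wave as a moving observer: f₁ = f₀ · (v − u)/v = 33617 × (335 − 45)/335 ≈ 29101 Hz.
On reflection it acts as a source moving away from the stationary detector: f₂ = f₁ · v/(v + u) = 29101 × 335/380 ≈ 25655 Hz.
Equivalently f₂ = f₀ · (v − u)/(v + u).
Beat frequency: |f₂ − f₀| = 2u·f₀/(v + u) = 2 × 45 × 33617/380 ≈ 7962 Hz.

7962 Hz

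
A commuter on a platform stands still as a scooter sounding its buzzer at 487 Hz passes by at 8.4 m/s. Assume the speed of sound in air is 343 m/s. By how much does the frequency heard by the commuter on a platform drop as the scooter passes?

Approaching: f₁ = f · v/(v − v_s) = 487 × 343/334.6 ≈ 499.2 Hz.
Receding: f₂ = f · v/(v + v_s) = 487 × 343/351.4 ≈ 475.4 Hz.
Drop: f₁ − f₂ = 2f·v·v_s/(v² − v_s²) = 2 × 487 × 343 × 8.4/(343² − 8.4²) ≈ 23.9 Hz.

23.9 Hz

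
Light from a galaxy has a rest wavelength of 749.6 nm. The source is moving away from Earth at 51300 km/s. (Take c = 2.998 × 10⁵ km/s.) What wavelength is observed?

891.0 nm

β = v/c = 51300/299800 = 0.1711.
Relativistic Doppler for wavelength: λ' = λ₀ · √((1 + β)/(1 − β)).
λ' = 749.6 × √(1.1711/0.8289) = 749.6 × 1.18865 ≈ 891.0 nm.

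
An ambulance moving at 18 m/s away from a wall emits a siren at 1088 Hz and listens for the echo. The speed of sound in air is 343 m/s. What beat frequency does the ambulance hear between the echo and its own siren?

108 Hz

The wall receives the sound from a moving source: f₁ = f₀ · v/(v + v_e) = 1088 × 343/361 ≈ 1033.8 Hz.
On the return leg the ambulance is a moving observer: f₂ = f₁ · (v − v_e)/v = 1033.8 × 325/343 ≈ 979.5 Hz.
Beat against the emitted tone: |f₂ − f₀| = 2v_e·f₀/(v + v_e) = 2 × 18 × 1088/361 ≈ 108 Hz.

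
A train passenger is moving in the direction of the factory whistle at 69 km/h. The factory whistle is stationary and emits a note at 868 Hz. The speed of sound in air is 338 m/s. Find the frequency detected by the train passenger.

69 km/h = 19.17 m/s.
Moving observer, stationary source: f' = f · (v + v_o)/v.
f' = 868 × (338 + 19.17)/338 = 868 × 357.17/338 ≈ 917 Hz.

917 Hz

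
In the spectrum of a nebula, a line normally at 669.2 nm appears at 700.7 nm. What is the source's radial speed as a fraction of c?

0.046c

λ'/λ₀ = 1.0471 > 1 (redshift), so the source is receding.
λ'/λ₀ = √((1 + β)/(1 − β)) for a receding source ⇒ β = (r² − 1)/(r² + 1) with r = λ'/λ₀.
β = (1.0964 − 1)/(1.0964 + 1) ≈ 0.046.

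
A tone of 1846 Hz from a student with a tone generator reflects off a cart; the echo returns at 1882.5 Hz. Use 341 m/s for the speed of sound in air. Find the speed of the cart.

Double Doppler shift off a moving reflector: f₂ = f₀ · (v + u)/(v − u) (u > 0 toward emitter).
Rearranging, u = v · (f₂ − f₀)/(f₂ + f₀) = 341 × 36.5/3728.5 ≈ 3.3 m/s.
So the cart is moving at 3.3 m/s toward the emitter.

3.3 m/s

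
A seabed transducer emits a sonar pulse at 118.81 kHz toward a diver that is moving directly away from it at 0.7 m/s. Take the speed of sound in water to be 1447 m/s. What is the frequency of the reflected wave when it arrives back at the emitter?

118.7 kHz

The diver first receives the wave as a moving observer: f₁ = f₀ · (v − u)/v = 118.81 × (1447 − 0.7)/1447 ≈ 118.8 kHz.
On reflection it acts as a source moving away from the stationary detector: f₂ = f₁ · v/(v + u) = 118.8 × 1447/1447.7 ≈ 118.7 kHz.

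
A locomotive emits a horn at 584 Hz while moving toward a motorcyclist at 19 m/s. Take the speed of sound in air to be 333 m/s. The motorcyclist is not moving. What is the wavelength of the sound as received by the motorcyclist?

With the source moving toward a stationary observer, f' = f · v/(v − v_s).
f' = 584 × 333/(333 − 19) ≈ 619 Hz.
λ' = v/f' = 333/619.338 ≈ 53.8 cm.

53.8 cm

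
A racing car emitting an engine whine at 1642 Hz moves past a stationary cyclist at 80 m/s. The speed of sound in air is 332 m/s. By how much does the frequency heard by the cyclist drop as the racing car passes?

840 Hz

Approaching: f₁ = f · v/(v − v_s) = 1642 × 332/252 ≈ 2163 Hz.
Receding: f₂ = f · v/(v + v_s) = 1642 × 332/412 ≈ 1323 Hz.
Drop: f₁ − f₂ = 2f·v·v_s/(v² − v_s²) = 2 × 1642 × 332 × 80/(332² − 80²) ≈ 840 Hz.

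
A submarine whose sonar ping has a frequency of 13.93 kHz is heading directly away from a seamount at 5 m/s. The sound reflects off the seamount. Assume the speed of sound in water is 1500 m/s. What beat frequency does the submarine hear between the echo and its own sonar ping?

93 Hz

The seamount receives the sound from a moving source: f₁ = f₀ · v/(v + v_e) = 13.93 × 1500/1505 ≈ 13.8837 kHz.
On the return leg the submarine is a moving observer: f₂ = f₁ · (v − v_e)/v = 13.8837 × 1495/1500 ≈ 13.8374 kHz.
Equivalently f₂ = f₀ · (v − v_e)/(v + v_e).
Beat against the emitted tone (with f₀ = 13930 Hz): |f₂ − f₀| = 2v_e·f₀/(v + v_e) = 2 × 5 × 13930/1505 ≈ 93 Hz.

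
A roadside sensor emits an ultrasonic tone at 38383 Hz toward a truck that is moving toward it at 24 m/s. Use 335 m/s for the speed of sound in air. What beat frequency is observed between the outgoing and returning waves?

At the truck (a moving observer), f₁ = f₀ · (v + u)/v = 38383 × 359/335 ≈ 41133 Hz.
The reflection then acts as a moving source: f₂ = f₁ · v/(v − u) ≈ 44307 Hz.
Equivalently f₂ = f₀ · (v + u)/(v − u).
Beat frequency: |f₂ − f₀| = 2u·f₀/(v − u) = 2 × 24 × 38383/311 ≈ 5924 Hz.

5924 Hz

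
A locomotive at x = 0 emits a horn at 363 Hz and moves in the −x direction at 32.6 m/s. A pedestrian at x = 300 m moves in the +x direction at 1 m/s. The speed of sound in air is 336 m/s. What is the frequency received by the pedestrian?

The observer lies on the +x side, so the source is heading away from the observer and the observer is heading away from the source.
Both move, so f' = f · (v − v_o)/(v + v_s).
f' = 363 × (336 − 1)/(336 + 32.6) = 363 × 335/368.6 ≈ 330 Hz.

330 Hz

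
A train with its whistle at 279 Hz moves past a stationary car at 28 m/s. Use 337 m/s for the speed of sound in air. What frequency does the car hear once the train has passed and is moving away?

258 Hz

Receding: f₂ = f · v/(v + v_s) = 279 × 337/365 ≈ 258 Hz.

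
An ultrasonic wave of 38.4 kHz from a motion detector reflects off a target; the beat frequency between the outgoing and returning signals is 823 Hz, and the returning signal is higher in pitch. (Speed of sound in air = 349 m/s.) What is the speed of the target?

Double Doppler shift off a moving reflector: f₂ = f₀ · (v + u)/(v − u) (u > 0 toward emitter).
Returning signal is higher, so f₂ = f₀ + Δf = 38400 + 823 = 39223 Hz.
Rearranging, u = v · (f₂ − f₀)/(f₂ + f₀) = 349 × 823/77623 ≈ 3.7 m/s.
So the target is moving at 3.7 m/s toward the emitter.

3.7 m/s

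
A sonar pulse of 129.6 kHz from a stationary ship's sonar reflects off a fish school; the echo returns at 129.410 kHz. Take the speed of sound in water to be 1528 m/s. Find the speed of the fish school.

1.12 m/s

Double Doppler shift off a moving reflector: f₂ = f₀ · (v + u)/(v − u) (u > 0 toward emitter).
Rearranging, u = v · (f₂ − f₀)/(f₂ + f₀) = 1528 × -0.190/259.010 ≈ -1.12 m/s.
So the fish school is moving at 1.12 m/s away from the emitter.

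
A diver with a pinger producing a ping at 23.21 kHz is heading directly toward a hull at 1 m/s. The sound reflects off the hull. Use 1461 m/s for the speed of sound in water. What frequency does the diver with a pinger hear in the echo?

23.2 kHz

The hull receives the sound from a moving source: f₁ = f₀ · v/(v − v_e) = 23.21 × 1461/1460 ≈ 23.2 kHz.
On the return leg the diver with a pinger is a moving observer: f₂ = f₁ · (v + v_e)/v = 23.2 × 1462/1461 ≈ 23.2 kHz.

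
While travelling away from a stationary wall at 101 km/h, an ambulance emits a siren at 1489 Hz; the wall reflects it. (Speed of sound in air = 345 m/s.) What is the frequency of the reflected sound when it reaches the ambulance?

101 km/h = 28.06 m/s.
The wall receives the sound from a moving source: f₁ = f₀ · v/(v + v_e) = 1489 × 345/373.06 ≈ 1377 Hz.
On the return leg the ambulance is a moving observer: f₂ = f₁ · (v − v_e)/v = 1377 × 316.94/345 ≈ 1265 Hz.
Equivalently f₂ = f₀ · (v − v_e)/(v + v_e).

1265 Hz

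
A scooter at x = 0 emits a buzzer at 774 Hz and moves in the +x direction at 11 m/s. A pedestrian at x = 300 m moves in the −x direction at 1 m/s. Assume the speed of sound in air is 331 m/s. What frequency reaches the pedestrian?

The observer lies on the +x side, so the source is heading toward the observer and the observer is heading toward the source.
Both move, so f' = f · (v + v_o)/(v − v_s).
f' = 774 × (331 + 1)/(331 − 11) = 774 × 332/320 ≈ 803 Hz.

803 Hz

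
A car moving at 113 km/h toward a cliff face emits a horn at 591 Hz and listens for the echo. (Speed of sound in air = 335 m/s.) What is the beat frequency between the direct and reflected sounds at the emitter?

113 km/h = 31.39 m/s.
The cliff face receives the sound from a moving source: f₁ = f₀ · v/(v − v_e) = 591 × 335/303.61 ≈ 652.1 Hz.
On the return leg the car is a moving observer: f₂ = f₁ · (v + v_e)/v = 652.1 × 366.39/335 ≈ 713.2 Hz.
Beat against the emitted tone: |f₂ − f₀| = 2v_e·f₀/(v − v_e) = 2 × 31.39 × 591/303.61 ≈ 122 Hz.

122 Hz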